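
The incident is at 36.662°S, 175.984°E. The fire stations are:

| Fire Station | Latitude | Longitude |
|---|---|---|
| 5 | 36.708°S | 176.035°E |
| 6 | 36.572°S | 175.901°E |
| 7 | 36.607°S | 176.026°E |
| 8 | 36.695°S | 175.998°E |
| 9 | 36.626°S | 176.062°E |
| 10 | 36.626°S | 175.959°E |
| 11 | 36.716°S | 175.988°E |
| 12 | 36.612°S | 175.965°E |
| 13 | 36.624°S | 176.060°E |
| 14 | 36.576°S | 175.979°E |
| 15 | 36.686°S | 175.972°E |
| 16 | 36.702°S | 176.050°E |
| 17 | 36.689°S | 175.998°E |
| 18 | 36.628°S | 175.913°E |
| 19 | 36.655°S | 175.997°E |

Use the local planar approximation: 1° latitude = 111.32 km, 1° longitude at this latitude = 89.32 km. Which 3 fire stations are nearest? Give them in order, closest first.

Distances from 36.662°S, 175.984°E:
5: √((-0.046·111.32)² + (0.051·89.32)²) = √(26.22177 + 20.75094) = 6.854 km
6: √((0.090·111.32)² + (-0.083·89.32)²) = √(100.37635 + 54.96087) = 12.463 km
7: √((0.055·111.32)² + (0.042·89.32)²) = √(37.48623 + 14.07330) = 7.180 km
8: √((-0.033·111.32)² + (0.014·89.32)²) = √(13.49504 + 1.56370) = 3.881 km
9: √((0.036·111.32)² + (0.078·89.32)²) = √(16.06022 + 48.53853) = 8.037 km
10: √((0.036·111.32)² + (-0.025·89.32)²) = √(16.06022 + 4.98629) = 4.588 km
11: √((-0.054·111.32)² + (0.004·89.32)²) = √(36.13549 + 0.12765) = 6.022 km
12: √((0.050·111.32)² + (-0.019·89.32)²) = √(30.98036 + 2.88008) = 5.819 km
13: √((0.038·111.32)² + (0.076·89.32)²) = √(17.89425 + 46.08129) = 7.998 km
14: √((0.086·111.32)² + (-0.005·89.32)²) = √(91.65229 + 0.19945) = 9.584 km
15: √((-0.024·111.32)² + (-0.012·89.32)²) = √(7.13787 + 1.14884) = 2.879 km
16: √((-0.040·111.32)² + (0.066·89.32)²) = √(19.82743 + 34.75244) = 7.388 km
17: √((-0.027·111.32)² + (0.014·89.32)²) = √(9.03387 + 1.56370) = 3.255 km
18: √((0.034·111.32)² + (-0.071·89.32)²) = √(14.32532 + 40.21741) = 7.385 km
19: √((0.007·111.32)² + (0.013·89.32)²) = √(0.60721 + 1.34829) = 1.398 km
Sorted: 19 (1.398 km) < 15 (2.879 km) < 17 (3.255 km) < 8 (3.881 km) < 10 (4.588 km) < …

19, 15, 17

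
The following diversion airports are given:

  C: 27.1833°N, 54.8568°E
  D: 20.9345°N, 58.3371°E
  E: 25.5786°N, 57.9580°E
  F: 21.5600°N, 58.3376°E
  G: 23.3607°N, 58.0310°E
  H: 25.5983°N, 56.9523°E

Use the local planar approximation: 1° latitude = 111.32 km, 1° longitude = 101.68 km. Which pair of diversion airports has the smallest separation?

D and F

Pairwise distances:
C–D: 780.4557 km
C–E: 362.4135 km
C–F: 719.1127 km
C–G: 534.0848 km
C–H: 276.6421 km
D–E: 518.4163 km
D–F: 69.6307 km
D–G: 271.8720 km
D–H: 537.9297 km
E–F: 449.0126 km
E–G: 247.0082 km
E–H: 102.2831 km
F–G: 202.8637 km
F–H: 471.0947 km
G–H: 272.1688 km
Closest pair: D–F at 69.6307 km.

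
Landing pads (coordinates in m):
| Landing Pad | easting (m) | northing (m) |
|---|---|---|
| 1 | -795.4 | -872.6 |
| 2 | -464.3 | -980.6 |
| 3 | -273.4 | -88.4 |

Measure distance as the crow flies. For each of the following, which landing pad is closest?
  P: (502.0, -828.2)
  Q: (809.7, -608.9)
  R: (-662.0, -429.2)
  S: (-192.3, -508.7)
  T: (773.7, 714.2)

P→2; Q→3; R→1; S→3; T→3

P at (502.0, -828.2):
  1: 1298.2 m
  2: 978.2 m
  3: 1071.7 m
  → nearest: 2 (978.2 m)
Q at (809.7, -608.9):
  1: 1626.6 m
  2: 1327.1 m
  3: 1201.7 m
  → nearest: 3 (1201.7 m)
R at (-662.0, -429.2):
  1: 463.0 m
  2: 585.8 m
  3: 516.9 m
  → nearest: 1 (463.0 m)
S at (-192.3, -508.7):
  1: 704.4 m
  2: 544.7 m
  3: 428.1 m
  → nearest: 3 (428.1 m)
T at (773.7, 714.2):
  1: 2231.6 m
  2: 2098.8 m
  3: 1319.3 m
  → nearest: 3 (1319.3 m)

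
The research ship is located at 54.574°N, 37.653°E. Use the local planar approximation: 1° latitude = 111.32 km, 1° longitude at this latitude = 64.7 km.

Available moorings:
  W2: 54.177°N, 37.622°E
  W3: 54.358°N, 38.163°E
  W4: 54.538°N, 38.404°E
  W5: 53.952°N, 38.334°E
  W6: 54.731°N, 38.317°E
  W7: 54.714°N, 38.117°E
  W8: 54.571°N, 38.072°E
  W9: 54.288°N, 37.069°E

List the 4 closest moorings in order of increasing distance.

W8, W7, W3, W2

Distances from 54.574°N, 37.653°E:
W2: √((-0.397·111.32)² + (-0.031·64.7)²) = √(1953.11317 + 4.02283) = 44.240 km
W3: √((-0.216·111.32)² + (0.510·64.7)²) = √(578.16780 + 1088.80201) = 40.829 km
W4: √((-0.036·111.32)² + (0.751·64.7)²) = √(16.06022 + 2360.95895) = 48.755 km
W5: √((-0.622·111.32)² + (0.681·64.7)²) = √(4794.32162 + 1941.34528) = 82.071 km
W6: √((0.157·111.32)² + (0.664·64.7)²) = √(305.45392 + 1845.63034) = 46.380 km
W7: √((0.140·111.32)² + (0.464·64.7)²) = √(242.88599 + 901.24843) = 33.825 km
W8: √((-0.003·111.32)² + (0.419·64.7)²) = √(0.11153 + 734.91415) = 27.111 km
W9: √((-0.286·111.32)² + (-0.584·64.7)²) = √(1013.62768 + 1427.69111) = 49.410 km
Sorted: W8 (27.111 km) < W7 (33.825 km) < W3 (40.829 km) < W2 (44.240 km) < W6 (46.380 km) < W4 (48.755 km) < …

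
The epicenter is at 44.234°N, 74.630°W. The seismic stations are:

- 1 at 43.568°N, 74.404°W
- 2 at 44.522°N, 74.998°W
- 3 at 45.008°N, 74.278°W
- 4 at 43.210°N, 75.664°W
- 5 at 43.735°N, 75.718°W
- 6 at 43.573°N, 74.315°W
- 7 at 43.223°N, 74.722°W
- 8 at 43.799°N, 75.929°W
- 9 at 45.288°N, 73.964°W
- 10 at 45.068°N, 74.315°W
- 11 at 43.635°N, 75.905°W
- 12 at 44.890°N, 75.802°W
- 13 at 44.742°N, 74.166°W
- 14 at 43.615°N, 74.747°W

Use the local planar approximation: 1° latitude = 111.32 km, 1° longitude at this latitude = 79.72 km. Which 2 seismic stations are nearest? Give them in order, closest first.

2, 13

Distances from 44.234°N, 74.630°W:
1: 76.297 km
2: 43.457 km
3: 90.616 km
4: 140.673 km
5: 102.998 km
6: 77.750 km
7: 112.783 km
8: 114.319 km
9: 128.785 km
10: 96.177 km
11: 121.563 km
12: 118.585 km
13: 67.574 km
14: 69.535 km
Sorted: 2 (43.457 km) < 13 (67.574 km) < 14 (69.535 km) < 1 (76.297 km) < …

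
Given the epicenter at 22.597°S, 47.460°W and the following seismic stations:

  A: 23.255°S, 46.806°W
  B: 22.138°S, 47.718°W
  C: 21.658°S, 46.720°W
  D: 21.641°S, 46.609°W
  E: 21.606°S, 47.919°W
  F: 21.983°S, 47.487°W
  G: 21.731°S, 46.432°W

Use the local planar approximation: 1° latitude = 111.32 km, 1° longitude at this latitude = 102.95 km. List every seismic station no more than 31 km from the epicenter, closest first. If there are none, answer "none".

Distances from 22.597°S, 47.460°W:
A: √((-0.658·111.32)² + (0.654·102.95)²) = √(5365.35154 + 4533.23464) = 99.492 km
B: √((0.459·111.32)² + (-0.258·102.95)²) = √(2610.78895 + 705.49203) = 57.587 km
C: √((0.939·111.32)² + (0.740·102.95)²) = √(10926.41219 + 5803.84949) = 129.346 km
D: √((0.956·111.32)² + (0.851·102.95)²) = √(11325.62506 + 7675.59095) = 137.845 km
E: √((0.991·111.32)² + (-0.459·102.95)²) = √(12170.08760 + 2232.94524) = 120.013 km
F: √((0.614·111.32)² + (-0.027·102.95)²) = √(4671.78812 + 7.72645) = 68.407 km
G: √((0.866·111.32)² + (1.028·102.95)²) = √(9293.56155 + 11200.53922) = 143.158 km
Threshold 31 km: none within range.

none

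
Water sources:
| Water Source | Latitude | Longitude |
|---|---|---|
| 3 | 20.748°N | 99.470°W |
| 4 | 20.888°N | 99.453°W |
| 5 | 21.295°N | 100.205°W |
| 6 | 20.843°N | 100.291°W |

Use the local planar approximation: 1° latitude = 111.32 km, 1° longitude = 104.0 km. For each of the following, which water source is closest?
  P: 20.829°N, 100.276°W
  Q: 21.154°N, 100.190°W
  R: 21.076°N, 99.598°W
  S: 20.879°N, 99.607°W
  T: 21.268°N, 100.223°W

P→6; Q→5; R→4; S→4; T→5

P at 20.829°N, 100.276°W:
  3: √((-0.081·111.32)² + (0.806·104.0)²) = √(81.30485 + 7026.46298) = 84.308 km
  4: √((0.059·111.32)² + (0.823·104.0)²) = √(43.13705 + 7325.99046) = 85.844 km
  5: √((0.466·111.32)² + (0.071·104.0)²) = √(2691.02808 + 54.52346) = 52.398 km
  6: √((0.014·111.32)² + (-0.015·104.0)²) = √(2.42886 + 2.43360) = 2.205 km
  → nearest: 6 (2.205 km)
Q at 21.154°N, 100.190°W:
  3: √((-0.406·111.32)² + (0.720·104.0)²) = √(2042.67118 + 5607.01440) = 87.462 km
  4: √((-0.266·111.32)² + (0.737·104.0)²) = √(876.81843 + 5874.91590) = 82.169 km
  5: √((0.141·111.32)² + (-0.015·104.0)²) = √(246.36818 + 2.43360) = 15.773 km
  6: √((-0.311·111.32)² + (-0.101·104.0)²) = √(1198.58041 + 110.33402) = 36.179 km
  → nearest: 5 (15.773 km)
R at 21.076°N, 99.598°W:
  3: √((-0.328·111.32)² + (0.128·104.0)²) = √(1333.19625 + 177.20934) = 38.864 km
  4: √((-0.188·111.32)² + (0.145·104.0)²) = √(437.98788 + 227.40640) = 25.795 km
  5: √((0.219·111.32)² + (-0.607·104.0)²) = √(594.33954 + 3985.14438) = 67.672 km
  6: √((-0.233·111.32)² + (-0.693·104.0)²) = √(672.75702 + 5194.37318) = 76.597 km
  → nearest: 4 (25.795 km)
S at 20.879°N, 99.607°W:
  3: √((-0.131·111.32)² + (0.137·104.0)²) = √(212.66156 + 203.00550) = 20.388 km
  4: √((0.009·111.32)² + (0.154·104.0)²) = √(1.00376 + 256.51226) = 16.047 km
  5: √((0.416·111.32)² + (-0.598·104.0)²) = √(2144.53460 + 3867.84486) = 77.540 km
  6: √((-0.036·111.32)² + (-0.684·104.0)²) = √(16.06022 + 5060.33050) = 71.249 km
  → nearest: 4 (16.047 km)
T at 21.268°N, 100.223°W:
  3: √((-0.520·111.32)² + (0.753·104.0)²) = √(3350.83530 + 6132.76934) = 97.384 km
  4: √((-0.380·111.32)² + (0.770·104.0)²) = √(1789.42536 + 6412.80640) = 90.566 km
  5: √((0.027·111.32)² + (0.018·104.0)²) = √(9.03387 + 3.50438) = 3.541 km
  6: √((-0.425·111.32)² + (-0.068·104.0)²) = √(2238.33072 + 50.01318) = 47.837 km
  → nearest: 5 (3.541 km)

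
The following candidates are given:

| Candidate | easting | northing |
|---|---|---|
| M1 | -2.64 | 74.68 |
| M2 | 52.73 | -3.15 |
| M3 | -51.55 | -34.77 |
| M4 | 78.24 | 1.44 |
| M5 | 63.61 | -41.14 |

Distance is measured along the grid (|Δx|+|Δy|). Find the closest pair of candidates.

Pairwise distances:
M2–M4: |25.51| + |4.59| = 25.51 + 4.59 = 30.10
M2–M5: |10.88| + |-37.99| = 10.88 + 37.99 = 48.87
M4–M5: |-14.63| + |-42.58| = 14.63 + 42.58 = 57.21
M3–M5: |115.16| + |-6.37| = 115.16 + 6.37 = 121.53
M1–M2: |55.37| + |-77.83| = 55.37 + 77.83 = 133.20
M2–M3: |-104.28| + |-31.62| = 104.28 + 31.62 = 135.90
M1–M4: |80.88| + |-73.24| = 80.88 + 73.24 = 154.12
M1–M3: |-48.91| + |-109.45| = 48.91 + 109.45 = 158.36
M3–M4: |129.79| + |36.21| = 129.79 + 36.21 = 166.00
M1–M5: |66.25| + |-115.82| = 66.25 + 115.82 = 182.07
Closest pair: M2–M4 at 30.10.

M2 and M4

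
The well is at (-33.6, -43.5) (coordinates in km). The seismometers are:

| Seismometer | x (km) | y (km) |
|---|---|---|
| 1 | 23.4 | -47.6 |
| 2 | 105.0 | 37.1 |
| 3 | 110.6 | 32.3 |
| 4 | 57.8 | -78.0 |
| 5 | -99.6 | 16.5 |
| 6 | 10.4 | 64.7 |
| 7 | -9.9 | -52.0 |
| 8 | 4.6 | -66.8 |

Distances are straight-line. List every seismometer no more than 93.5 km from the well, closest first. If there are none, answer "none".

Distances from (-33.6, -43.5):
1: 57.1 km
2: 160.3 km
3: 162.9 km
4: 97.7 km
5: 89.2 km
6: 116.8 km
7: 25.2 km
8: 44.7 km
Threshold 93.5 km: 7 (25.2 km), 8 (44.7 km), 1 (57.1 km), 5 (89.2 km) are within range.

7, 8, 1, 5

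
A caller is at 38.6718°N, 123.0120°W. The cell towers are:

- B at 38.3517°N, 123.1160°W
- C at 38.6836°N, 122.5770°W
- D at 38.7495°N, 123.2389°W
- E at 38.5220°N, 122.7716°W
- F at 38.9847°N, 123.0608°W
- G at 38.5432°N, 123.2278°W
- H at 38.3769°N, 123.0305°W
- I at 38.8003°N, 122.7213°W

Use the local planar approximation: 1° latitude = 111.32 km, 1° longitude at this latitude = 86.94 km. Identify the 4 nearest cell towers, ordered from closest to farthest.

Distances from 38.6718°N, 123.0120°W:
B: 36.7628 km
C: 37.8417 km
D: 21.5397 km
E: 26.7377 km
F: 35.0895 km
G: 23.5996 km
H: 32.8676 km
I: 29.0408 km
Sorted: D (21.5397 km) < G (23.5996 km) < E (26.7377 km) < I (29.0408 km) < H (32.8676 km) < F (35.0895 km) < …

D, G, E, I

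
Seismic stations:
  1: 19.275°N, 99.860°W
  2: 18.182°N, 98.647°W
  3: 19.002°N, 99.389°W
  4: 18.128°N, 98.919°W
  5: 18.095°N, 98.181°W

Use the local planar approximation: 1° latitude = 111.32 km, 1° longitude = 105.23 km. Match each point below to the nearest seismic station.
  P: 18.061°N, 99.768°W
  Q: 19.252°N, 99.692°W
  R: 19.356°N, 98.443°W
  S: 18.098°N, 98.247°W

P at 18.061°N, 99.768°W:
  1: 135.489 km
  2: 118.729 km
  3: 112.087 km
  4: 89.651 km
  5: 167.043 km
  → nearest: 4 (89.651 km)
Q at 19.252°N, 99.692°W:
  1: 17.863 km
  2: 162.112 km
  3: 42.322 km
  4: 149.240 km
  5: 204.623 km
  → nearest: 1 (17.863 km)
R at 19.356°N, 98.443°W:
  1: 149.383 km
  2: 132.441 km
  3: 107.064 km
  4: 145.589 km
  5: 143.056 km
  → nearest: 3 (107.064 km)
S at 18.098°N, 98.247°W:
  1: 214.424 km
  2: 43.118 km
  3: 156.744 km
  4: 70.793 km
  5: 6.953 km
  → nearest: 5 (6.953 km)

P→4; Q→1; R→3; S→5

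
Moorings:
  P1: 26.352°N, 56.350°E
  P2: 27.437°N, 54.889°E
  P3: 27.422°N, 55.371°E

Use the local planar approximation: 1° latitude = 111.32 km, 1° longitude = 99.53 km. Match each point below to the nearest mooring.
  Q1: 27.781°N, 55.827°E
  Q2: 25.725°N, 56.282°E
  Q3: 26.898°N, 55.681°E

Q1→P3; Q2→P1; Q3→P3

Q1 at 27.781°N, 55.827°E:
  P1: √((-1.429·111.32)² + (0.523·99.53)²) = √(25305.26286 + 2709.63870) = 167.377 km
  P2: √((-0.344·111.32)² + (-0.938·99.53)²) = √(1466.43656 + 8715.92902) = 100.908 km
  P3: √((-0.359·111.32)² + (-0.456·99.53)²) = √(1597.11170 + 2059.85995) = 60.473 km
  → nearest: P3 (60.473 km)
Q2 at 25.725°N, 56.282°E:
  P1: √((0.627·111.32)² + (0.068·99.53)²) = √(4871.71055 + 45.80637) = 70.125 km
  P2: √((1.712·111.32)² + (-1.393·99.53)²) = √(36320.67541 + 19222.51644) = 235.676 km
  P3: √((1.697·111.32)² + (-0.911·99.53)²) = √(35687.00321 + 8221.38076) = 209.543 km
  → nearest: P1 (70.125 km)
Q3 at 26.898°N, 55.681°E:
  P1: √((-0.546·111.32)² + (0.669·99.53)²) = √(3694.29592 + 4433.63813) = 90.155 km
  P2: √((0.539·111.32)² + (-0.792·99.53)²) = √(3600.17760 + 6213.81575) = 99.066 km
  P3: √((0.524·111.32)² + (-0.310·99.53)²) = √(3402.58489 + 951.98783) = 65.989 km
  → nearest: P3 (65.989 km)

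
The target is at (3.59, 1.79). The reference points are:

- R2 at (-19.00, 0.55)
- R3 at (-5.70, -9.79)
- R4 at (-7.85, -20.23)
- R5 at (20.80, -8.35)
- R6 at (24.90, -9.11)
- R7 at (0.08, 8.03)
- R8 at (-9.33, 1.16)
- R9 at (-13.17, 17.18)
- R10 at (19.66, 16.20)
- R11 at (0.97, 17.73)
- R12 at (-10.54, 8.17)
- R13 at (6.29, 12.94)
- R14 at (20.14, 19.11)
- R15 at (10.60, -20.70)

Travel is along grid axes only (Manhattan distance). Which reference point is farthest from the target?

Distances from (3.59, 1.79):
R2: 23.83
R3: 20.87
R4: 33.46
R5: 27.35
R6: 32.21
R7: 9.75
R8: 13.55
R9: 32.15
R10: 30.48
R11: 18.56
R12: 20.51
R13: 13.85
R14: 33.87
R15: 29.50
Maximum: R14 at 33.87.

R14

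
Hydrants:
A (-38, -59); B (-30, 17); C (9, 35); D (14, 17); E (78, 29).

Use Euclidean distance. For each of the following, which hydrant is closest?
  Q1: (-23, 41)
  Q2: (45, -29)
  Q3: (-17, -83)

Q1→B; Q2→D; Q3→A

Q1 at (-23, 41):
  A: √((-15)² + (-100)²) = √(225.000 + 10000.000) = 101.1
  B: √((-7)² + (-24)²) = √(49.000 + 576.000) = 25.0
  C: √((32)² + (-6)²) = √(1024.000 + 36.000) = 32.6
  D: √((37)² + (-24)²) = √(1369.000 + 576.000) = 44.1
  E: √((101)² + (-12)²) = √(10201.000 + 144.000) = 101.7
  → nearest: B (25.0)
Q2 at (45, -29):
  A: √((-83)² + (-30)²) = √(6889.000 + 900.000) = 88.3
  B: √((-75)² + (46)²) = √(5625.000 + 2116.000) = 88.0
  C: √((-36)² + (64)²) = √(1296.000 + 4096.000) = 73.4
  D: √((-31)² + (46)²) = √(961.000 + 2116.000) = 55.5
  E: √((33)² + (58)²) = √(1089.000 + 3364.000) = 66.7
  → nearest: D (55.5)
Q3 at (-17, -83):
  A: √((-21)² + (24)²) = √(441.000 + 576.000) = 31.9
  B: √((-13)² + (100)²) = √(169.000 + 10000.000) = 100.8
  C: √((26)² + (118)²) = √(676.000 + 13924.000) = 120.8
  D: √((31)² + (100)²) = √(961.000 + 10000.000) = 104.7
  E: √((95)² + (112)²) = √(9025.000 + 12544.000) = 146.9
  → nearest: A (31.9)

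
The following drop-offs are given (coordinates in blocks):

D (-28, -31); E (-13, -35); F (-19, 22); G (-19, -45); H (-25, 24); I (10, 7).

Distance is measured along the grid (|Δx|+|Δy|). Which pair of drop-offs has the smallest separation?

Pairwise distances:
D–E: 19 blocks
D–F: 62 blocks
D–G: 23 blocks
D–H: 58 blocks
D–I: 76 blocks
E–F: 63 blocks
E–G: 16 blocks
E–H: 71 blocks
E–I: 65 blocks
F–G: 67 blocks
F–H: 8 blocks
F–I: 44 blocks
G–H: 75 blocks
G–I: 81 blocks
H–I: 52 blocks
Closest pair: F–H at 8 blocks.

F and H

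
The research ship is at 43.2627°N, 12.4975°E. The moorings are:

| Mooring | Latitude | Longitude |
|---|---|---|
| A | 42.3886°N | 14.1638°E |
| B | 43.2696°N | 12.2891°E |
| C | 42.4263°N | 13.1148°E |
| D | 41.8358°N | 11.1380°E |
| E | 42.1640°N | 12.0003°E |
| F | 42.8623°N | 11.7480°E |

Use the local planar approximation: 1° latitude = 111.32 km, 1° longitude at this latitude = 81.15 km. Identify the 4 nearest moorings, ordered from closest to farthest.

B, F, C, E

Distances from 43.2627°N, 12.4975°E:
A: √((-0.8741·111.32)² + (1.6663·81.15)²) = √(9468.226438 + 18284.514658) = 166.5915 km
B: √((0.0069·111.32)² + (-0.2084·81.15)²) = √(0.589990 + 286.004244) = 16.9291 km
C: √((-0.8364·111.32)² + (0.6173·81.15)²) = √(8669.108602 + 2509.398316) = 105.7285 km
D: √((-1.4269·111.32)² + (-1.3595·81.15)²) = √(25230.942348 + 12171.258104) = 193.3965 km
E: √((-1.0987·111.32)² + (-0.4972·81.15)²) = √(14959.071719 + 1627.943351) = 128.7906 km
F: √((-0.4004·111.32)² + (-0.7495·81.15)²) = √(1986.710252 + 3699.306561) = 75.4057 km
Sorted: B (16.9291 km) < F (75.4057 km) < C (105.7285 km) < E (128.7906 km) < A (166.5915 km) < D (193.3965 km)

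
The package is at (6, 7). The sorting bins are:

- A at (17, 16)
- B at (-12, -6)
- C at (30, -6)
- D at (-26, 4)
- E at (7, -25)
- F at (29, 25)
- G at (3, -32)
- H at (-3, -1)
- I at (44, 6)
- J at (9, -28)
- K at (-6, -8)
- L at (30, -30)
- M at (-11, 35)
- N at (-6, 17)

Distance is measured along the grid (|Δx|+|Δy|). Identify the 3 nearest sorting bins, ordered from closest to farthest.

Distances from (6, 7):
A: 20
B: 31
C: 37
D: 35
E: 33
F: 41
G: 42
H: 17
I: 39
J: 38
K: 27
L: 61
M: 45
N: 22
Sorted: H (17) < A (20) < N (22) < K (27) < B (31) < …

H, A, N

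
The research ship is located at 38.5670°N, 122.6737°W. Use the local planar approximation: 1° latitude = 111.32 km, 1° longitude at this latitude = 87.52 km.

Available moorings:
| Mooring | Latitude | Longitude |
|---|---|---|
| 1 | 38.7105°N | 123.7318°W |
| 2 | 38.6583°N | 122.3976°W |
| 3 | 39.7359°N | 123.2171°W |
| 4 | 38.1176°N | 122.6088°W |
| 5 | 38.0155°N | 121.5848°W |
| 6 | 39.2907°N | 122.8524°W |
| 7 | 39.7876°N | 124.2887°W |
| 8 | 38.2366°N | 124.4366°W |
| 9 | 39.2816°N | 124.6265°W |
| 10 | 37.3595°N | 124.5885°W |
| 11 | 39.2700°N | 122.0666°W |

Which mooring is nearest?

Distances from 38.5670°N, 122.6737°W:
1: √((0.1435·111.32)² + (-1.0581·87.52)²) = √(255.182094 + 8575.669727) = 93.9726 km
2: √((0.0913·111.32)² + (0.2761·87.52)²) = √(103.297057 + 583.912041) = 26.2147 km
3: √((1.1689·111.32)² + (-0.5434·87.52)²) = √(16931.721351 + 2261.798367) = 138.5407 km
4: √((-0.4494·111.32)² + (0.0649·87.52)²) = √(2502.721540 + 32.262945) = 50.3486 km
5: √((-0.5515·111.32)² + (1.0889·87.52)²) = √(3769.097993 + 9082.190637) = 113.3635 km
6: √((0.7237·111.32)² + (-0.1787·87.52)²) = √(6490.281603 + 244.604095) = 82.0663 km
7: √((1.2206·111.32)² + (-1.6150·87.52)²) = √(18462.611306 + 19978.352487) = 196.0637 km
8: √((-0.3304·111.32)² + (-1.7629·87.52)²) = √(1352.777816 + 23805.097990) = 158.6123 km
9: √((0.7146·111.32)² + (-1.9528·87.52)²) = √(6328.086676 + 29209.905423) = 188.5152 km
10: √((-1.2075·111.32)² + (-1.9148·87.52)²) = √(18068.440677 + 28084.161098) = 214.8316 km
11: √((0.7030·111.32)² + (0.6071·87.52)²) = √(6124.308303 + 2823.157345) = 94.5910 km
Minimum: 2 at 26.2147 km.

2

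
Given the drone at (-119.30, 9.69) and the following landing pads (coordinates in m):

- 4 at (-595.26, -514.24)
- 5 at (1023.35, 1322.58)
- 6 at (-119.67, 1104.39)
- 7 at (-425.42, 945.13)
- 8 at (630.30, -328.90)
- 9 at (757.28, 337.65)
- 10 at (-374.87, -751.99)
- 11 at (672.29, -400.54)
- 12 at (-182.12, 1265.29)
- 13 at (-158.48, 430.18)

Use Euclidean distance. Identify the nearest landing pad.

13

Distances from (-119.30, 9.69):
4: √((-475.96)² + (-523.93)²) = √(226537.9216 + 274502.6449) = 707.84 m
5: √((1142.65)² + (1312.89)²) = √(1305649.0225 + 1723680.1521) = 1740.50 m
6: √((-0.37)² + (1094.70)²) = √(0.1369 + 1198368.0900) = 1094.70 m
7: √((-306.12)² + (935.44)²) = √(93709.4544 + 875047.9936) = 984.25 m
8: √((749.60)² + (-338.59)²) = √(561900.1600 + 114643.1881) = 822.52 m
9: √((876.58)² + (327.96)²) = √(768392.4964 + 107557.7616) = 935.92 m
10: √((-255.57)² + (-761.68)²) = √(65316.0249 + 580156.4224) = 803.41 m
11: √((791.59)² + (-410.23)²) = √(626614.7281 + 168288.6529) = 891.57 m
12: √((-62.82)² + (1255.60)²) = √(3946.3524 + 1576531.3600) = 1257.17 m
13: √((-39.18)² + (420.49)²) = √(1535.0724 + 176811.8401) = 422.31 m
Minimum: 13 at 422.31 m.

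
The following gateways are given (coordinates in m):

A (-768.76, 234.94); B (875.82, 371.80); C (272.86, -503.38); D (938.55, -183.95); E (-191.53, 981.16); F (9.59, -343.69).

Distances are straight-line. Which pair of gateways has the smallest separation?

C and F

Pairwise distances:
A–B: √((1644.58)² + (136.86)²) = √(2704643.3764 + 18730.6596) = 1650.26 m
A–C: √((1041.62)² + (-738.32)²) = √(1084972.2244 + 545116.4224) = 1276.75 m
A–D: √((1707.31)² + (-418.89)²) = √(2914907.4361 + 175468.8321) = 1757.95 m
A–E: √((577.23)² + (746.22)²) = √(333194.4729 + 556844.2884) = 943.42 m
A–F: √((778.35)² + (-578.63)²) = √(605828.7225 + 334812.6769) = 969.87 m
B–C: √((-602.96)² + (-875.18)²) = √(363560.7616 + 765940.0324) = 1062.78 m
B–D: √((62.73)² + (-555.75)²) = √(3935.0529 + 308858.0625) = 559.28 m
B–E: √((-1067.35)² + (609.36)²) = √(1139236.0225 + 371319.6096) = 1229.05 m
B–F: √((-866.23)² + (-715.49)²) = √(750354.4129 + 511925.9401) = 1123.51 m
C–D: √((665.69)² + (319.43)²) = √(443143.1761 + 102035.5249) = 738.36 m
C–E: √((-464.39)² + (1484.54)²) = √(215658.0721 + 2203859.0116) = 1555.48 m
C–F: √((-263.27)² + (159.69)²) = √(69311.0929 + 25500.8961) = 307.92 m
D–E: √((-1130.08)² + (1165.11)²) = √(1277080.8064 + 1357481.3121) = 1623.13 m
D–F: √((-928.96)² + (-159.74)²) = √(862966.6816 + 25516.8676) = 942.59 m
E–F: √((201.12)² + (-1324.85)²) = √(40449.2544 + 1755227.5225) = 1340.03 m
Closest pair: C–F at 307.92 m.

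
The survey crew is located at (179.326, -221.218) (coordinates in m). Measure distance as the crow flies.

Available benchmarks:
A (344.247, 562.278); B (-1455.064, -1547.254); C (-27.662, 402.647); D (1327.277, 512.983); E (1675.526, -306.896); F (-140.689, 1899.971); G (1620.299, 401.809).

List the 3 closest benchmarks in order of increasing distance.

Distances from (179.326, -221.218):
A: √((164.921)² + (783.496)²) = √(27198.93624 + 613865.98202) = 800.665 m
B: √((-1634.390)² + (-1326.036)²) = √(2671230.67210 + 1758371.47330) = 2104.662 m
C: √((-206.988)² + (623.865)²) = √(42844.03214 + 389207.53823) = 657.306 m
D: √((1147.951)² + (734.201)²) = √(1317791.49840 + 539051.10840) = 1362.660 m
E: √((1496.200)² + (-85.678)²) = √(2238614.44000 + 7340.71968) = 1498.651 m
F: √((-320.015)² + (2121.189)²) = √(102409.60022 + 4499442.77372) = 2145.193 m
G: √((1440.973)² + (623.027)²) = √(2076403.18673 + 388162.64273) = 1569.894 m
Sorted: C (657.306 m) < A (800.665 m) < D (1362.660 m) < E (1498.651 m) < G (1569.894 m) < …

C, A, D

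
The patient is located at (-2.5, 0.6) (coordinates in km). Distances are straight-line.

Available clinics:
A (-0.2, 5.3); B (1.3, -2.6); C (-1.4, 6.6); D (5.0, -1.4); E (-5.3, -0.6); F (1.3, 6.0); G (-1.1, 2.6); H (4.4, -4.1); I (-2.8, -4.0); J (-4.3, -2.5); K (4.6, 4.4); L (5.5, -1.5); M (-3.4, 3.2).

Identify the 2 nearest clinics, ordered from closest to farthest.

Distances from (-2.5, 0.6):
A: √((2.3)² + (4.7)²) = √(5.2900 + 22.0900) = 5.23 km
B: √((3.8)² + (-3.2)²) = √(14.4400 + 10.2400) = 4.97 km
C: √((1.1)² + (6.0)²) = √(1.2100 + 36.0000) = 6.10 km
D: √((7.5)² + (-2.0)²) = √(56.2500 + 4.0000) = 7.76 km
E: √((-2.8)² + (-1.2)²) = √(7.8400 + 1.4400) = 3.05 km
F: √((3.8)² + (5.4)²) = √(14.4400 + 29.1600) = 6.60 km
G: √((1.4)² + (2.0)²) = √(1.9600 + 4.0000) = 2.44 km
H: √((6.9)² + (-4.7)²) = √(47.6100 + 22.0900) = 8.35 km
I: √((-0.3)² + (-4.6)²) = √(0.0900 + 21.1600) = 4.61 km
J: √((-1.8)² + (-3.1)²) = √(3.2400 + 9.6100) = 3.58 km
K: √((7.1)² + (3.8)²) = √(50.4100 + 14.4400) = 8.05 km
L: √((8.0)² + (-2.1)²) = √(64.0000 + 4.4100) = 8.27 km
M: √((-0.9)² + (2.6)²) = √(0.8100 + 6.7600) = 2.75 km
Sorted: G (2.44 km) < M (2.75 km) < E (3.05 km) < J (3.58 km) < …

G, M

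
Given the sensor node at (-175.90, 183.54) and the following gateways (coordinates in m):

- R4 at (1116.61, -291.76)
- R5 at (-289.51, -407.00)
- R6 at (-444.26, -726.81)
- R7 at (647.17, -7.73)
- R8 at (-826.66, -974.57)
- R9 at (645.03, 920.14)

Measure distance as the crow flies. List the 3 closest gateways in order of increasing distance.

Distances from (-175.90, 183.54):
R4: 1377.13 m
R5: 601.37 m
R6: 949.08 m
R7: 845.00 m
R8: 1328.42 m
R9: 1102.95 m
Sorted: R5 (601.37 m) < R7 (845.00 m) < R6 (949.08 m) < R9 (1102.95 m) < R8 (1328.42 m) < …

R5, R7, R6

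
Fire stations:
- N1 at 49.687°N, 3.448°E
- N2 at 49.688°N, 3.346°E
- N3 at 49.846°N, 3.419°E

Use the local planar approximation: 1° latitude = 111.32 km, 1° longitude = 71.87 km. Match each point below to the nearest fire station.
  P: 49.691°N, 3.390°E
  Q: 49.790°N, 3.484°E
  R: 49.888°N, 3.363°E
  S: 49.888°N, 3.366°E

P→N2; Q→N3; R→N3; S→N3

P at 49.691°N, 3.390°E:
  N1: 4.192 km
  N2: 3.180 km
  N3: 17.380 km
  → nearest: N2 (3.180 km)
Q at 49.790°N, 3.484°E:
  N1: 11.754 km
  N2: 15.076 km
  N3: 7.790 km
  → nearest: N3 (7.790 km)
R at 49.888°N, 3.363°E:
  N1: 23.194 km
  N2: 22.297 km
  N3: 6.169 km
  → nearest: N3 (6.169 km)
S at 49.888°N, 3.366°E:
  N1: 23.138 km
  N2: 22.310 km
  N3: 6.031 km
  → nearest: N3 (6.031 km)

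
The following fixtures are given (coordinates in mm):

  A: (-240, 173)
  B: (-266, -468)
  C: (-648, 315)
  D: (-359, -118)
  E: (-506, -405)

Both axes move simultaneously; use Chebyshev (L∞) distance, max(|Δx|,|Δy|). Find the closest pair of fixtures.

B and E

Pairwise distances:
A–B: 641 mm
A–C: 408 mm
A–D: 291 mm
A–E: 578 mm
B–C: 783 mm
B–D: 350 mm
B–E: 240 mm
C–D: 433 mm
C–E: 720 mm
D–E: 287 mm
Closest pair: B–E at 240 mm.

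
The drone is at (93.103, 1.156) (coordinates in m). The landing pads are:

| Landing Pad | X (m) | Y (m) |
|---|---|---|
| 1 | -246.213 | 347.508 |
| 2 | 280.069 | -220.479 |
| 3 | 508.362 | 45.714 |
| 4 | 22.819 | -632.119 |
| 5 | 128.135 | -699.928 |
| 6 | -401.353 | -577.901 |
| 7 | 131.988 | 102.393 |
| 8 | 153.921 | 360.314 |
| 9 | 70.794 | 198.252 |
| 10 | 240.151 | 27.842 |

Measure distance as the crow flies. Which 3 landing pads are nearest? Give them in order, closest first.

7, 10, 9

Distances from (93.103, 1.156):
1: 484.866 m
2: 289.963 m
3: 417.643 m
4: 637.163 m
5: 701.959 m
6: 761.442 m
7: 108.448 m
8: 364.271 m
9: 198.355 m
10: 149.450 m
Sorted: 7 (108.448 m) < 10 (149.450 m) < 9 (198.355 m) < 2 (289.963 m) < 8 (364.271 m) < …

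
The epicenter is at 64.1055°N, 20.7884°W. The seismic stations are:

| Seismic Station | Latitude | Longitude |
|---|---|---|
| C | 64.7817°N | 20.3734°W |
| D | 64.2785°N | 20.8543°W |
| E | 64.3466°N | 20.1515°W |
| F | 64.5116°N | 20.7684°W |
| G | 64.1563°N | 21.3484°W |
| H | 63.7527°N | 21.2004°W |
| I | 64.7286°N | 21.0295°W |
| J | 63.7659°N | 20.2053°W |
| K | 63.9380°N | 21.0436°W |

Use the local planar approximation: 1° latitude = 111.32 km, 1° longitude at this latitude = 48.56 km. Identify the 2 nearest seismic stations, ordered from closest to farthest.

D, K

Distances from 64.1055°N, 20.7884°W:
C: 77.9255 km
D: 19.5224 km
E: 40.9497 km
F: 45.2175 km
G: 27.7754 km
H: 44.0760 km
I: 70.3446 km
J: 47.2326 km
K: 22.3886 km
Sorted: D (19.5224 km) < K (22.3886 km) < G (27.7754 km) < E (40.9497 km) < …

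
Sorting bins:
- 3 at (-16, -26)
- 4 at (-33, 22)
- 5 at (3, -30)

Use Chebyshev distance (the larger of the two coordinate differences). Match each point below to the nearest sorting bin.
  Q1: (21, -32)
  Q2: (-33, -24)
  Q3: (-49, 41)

Q1 at (21, -32):
  3: 37
  4: 54
  5: 18
  → nearest: 5 (18)
Q2 at (-33, -24):
  3: 17
  4: 46
  5: 36
  → nearest: 3 (17)
Q3 at (-49, 41):
  3: 67
  4: 19
  5: 71
  → nearest: 4 (19)

Q1→5; Q2→3; Q3→4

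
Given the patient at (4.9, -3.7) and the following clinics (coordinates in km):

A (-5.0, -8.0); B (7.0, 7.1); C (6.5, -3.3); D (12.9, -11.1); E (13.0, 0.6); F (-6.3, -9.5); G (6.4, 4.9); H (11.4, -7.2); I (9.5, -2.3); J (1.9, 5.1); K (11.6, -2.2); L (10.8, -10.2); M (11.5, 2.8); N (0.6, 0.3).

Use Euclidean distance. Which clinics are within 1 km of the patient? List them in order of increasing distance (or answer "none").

Distances from (4.9, -3.7):
A: √((-9.9)² + (-4.3)²) = √(98.0100 + 18.4900) = 10.79 km
B: √((2.1)² + (10.8)²) = √(4.4100 + 116.6400) = 11.00 km
C: √((1.6)² + (0.4)²) = √(2.5600 + 0.1600) = 1.65 km
D: √((8.0)² + (-7.4)²) = √(64.0000 + 54.7600) = 10.90 km
E: √((8.1)² + (4.3)²) = √(65.6100 + 18.4900) = 9.17 km
F: √((-11.2)² + (-5.8)²) = √(125.4400 + 33.6400) = 12.61 km
G: √((1.5)² + (8.6)²) = √(2.2500 + 73.9600) = 8.73 km
H: √((6.5)² + (-3.5)²) = √(42.2500 + 12.2500) = 7.38 km
I: √((4.6)² + (1.4)²) = √(21.1600 + 1.9600) = 4.81 km
J: √((-3.0)² + (8.8)²) = √(9.0000 + 77.4400) = 9.30 km
K: √((6.7)² + (1.5)²) = √(44.8900 + 2.2500) = 6.87 km
L: √((5.9)² + (-6.5)²) = √(34.8100 + 42.2500) = 8.78 km
M: √((6.6)² + (6.5)²) = √(43.5600 + 42.2500) = 9.26 km
N: √((-4.3)² + (4.0)²) = √(18.4900 + 16.0000) = 5.87 km
Threshold 1 km: none within range.

none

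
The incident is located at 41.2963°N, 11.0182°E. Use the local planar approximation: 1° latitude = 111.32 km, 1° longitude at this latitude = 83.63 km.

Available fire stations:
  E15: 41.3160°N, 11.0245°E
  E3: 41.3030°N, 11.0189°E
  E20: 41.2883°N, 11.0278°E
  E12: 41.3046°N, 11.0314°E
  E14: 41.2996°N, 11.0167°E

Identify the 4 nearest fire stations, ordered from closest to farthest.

E14, E3, E20, E12

Distances from 41.2963°N, 11.0182°E:
E15: √((0.0197·111.32)² + (0.0063·83.63)²) = √(4.809267 + 0.277591) = 2.2554 km
E3: √((0.0067·111.32)² + (0.0007·83.63)²) = √(0.556283 + 0.003427) = 0.7481 km
E20: √((-0.0080·111.32)² + (0.0096·83.63)²) = √(0.793097 + 0.644565) = 1.1990 km
E12: √((0.0083·111.32)² + (0.0132·83.63)²) = √(0.853695 + 1.218631) = 1.4396 km
E14: √((0.0033·111.32)² + (-0.0015·83.63)²) = √(0.134950 + 0.015736) = 0.3882 km
Sorted: E14 (0.3882 km) < E3 (0.7481 km) < E20 (1.1990 km) < E12 (1.4396 km) < E15 (2.2554 km)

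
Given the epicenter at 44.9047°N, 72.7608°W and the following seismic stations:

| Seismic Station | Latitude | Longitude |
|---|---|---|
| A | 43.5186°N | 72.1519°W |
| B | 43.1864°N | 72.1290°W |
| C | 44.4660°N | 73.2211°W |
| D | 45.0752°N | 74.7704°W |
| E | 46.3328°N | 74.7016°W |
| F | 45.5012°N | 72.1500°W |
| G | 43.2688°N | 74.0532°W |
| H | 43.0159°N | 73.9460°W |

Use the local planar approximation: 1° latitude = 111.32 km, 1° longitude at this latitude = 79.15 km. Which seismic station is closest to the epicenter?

Distances from 44.9047°N, 72.7608°W:
A: √((-1.3861·111.32)² + (0.6089·79.15)²) = √(23808.691208 + 2322.703565) = 161.6521 km
B: √((-1.7183·111.32)² + (0.6318·79.15)²) = √(36588.480641 + 2500.697049) = 197.7098 km
C: √((-0.4387·111.32)² + (-0.4603·79.15)²) = √(2384.963100 + 1327.344908) = 60.9287 km
D: √((0.1705·111.32)² + (-2.0096·79.15)²) = √(360.242678 + 25300.032701) = 160.1882 km
E: √((1.4281·111.32)² + (-1.9408·79.15)²) = √(25273.397828 + 23597.359309) = 221.0673 km
F: √((0.5965·111.32)² + (0.6108·79.15)²) = √(4409.276070 + 2337.221621) = 82.1371 km
G: √((-1.6359·111.32)² + (-1.2924·79.15)²) = √(33163.464980 + 10463.951959) = 208.8718 km
H: √((-1.8888·111.32)² + (-1.1852·79.15)²) = √(44209.778954 + 8800.049682) = 230.2386 km
Minimum: C at 60.9287 km.

C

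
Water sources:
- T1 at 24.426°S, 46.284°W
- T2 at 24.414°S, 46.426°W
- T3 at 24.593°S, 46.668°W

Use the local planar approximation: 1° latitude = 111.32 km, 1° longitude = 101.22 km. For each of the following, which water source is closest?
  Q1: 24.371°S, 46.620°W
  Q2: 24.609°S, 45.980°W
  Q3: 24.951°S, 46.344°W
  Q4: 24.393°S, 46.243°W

Q1→T2; Q2→T1; Q3→T3; Q4→T1

Q1 at 24.371°S, 46.620°W:
  T1: 34.557 km
  T2: 20.212 km
  T3: 25.186 km
  → nearest: T2 (20.212 km)
Q2 at 24.609°S, 45.980°W:
  T1: 36.903 km
  T2: 50.092 km
  T3: 69.662 km
  → nearest: T1 (36.903 km)
Q3 at 24.951°S, 46.344°W:
  T1: 58.758 km
  T2: 60.352 km
  T3: 51.612 km
  → nearest: T3 (51.612 km)
Q4 at 24.393°S, 46.243°W:
  T1: 5.542 km
  T2: 18.670 km
  T3: 48.438 km
  → nearest: T1 (5.542 km)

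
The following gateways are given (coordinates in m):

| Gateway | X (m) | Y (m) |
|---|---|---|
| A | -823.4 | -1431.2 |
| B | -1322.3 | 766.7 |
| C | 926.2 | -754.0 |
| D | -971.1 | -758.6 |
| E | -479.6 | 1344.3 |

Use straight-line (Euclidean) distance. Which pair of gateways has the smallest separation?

Pairwise distances:
A–B: √((-498.9)² + (2197.9)²) = √(248901.210 + 4830764.410) = 2253.8 m
A–C: √((1749.6)² + (677.2)²) = √(3061100.160 + 458599.840) = 1876.1 m
A–D: √((-147.7)² + (672.6)²) = √(21815.290 + 452390.760) = 688.6 m
A–E: √((343.8)² + (2775.5)²) = √(118198.440 + 7703400.250) = 2796.7 m
B–C: √((2248.5)² + (-1520.7)²) = √(5055752.250 + 2312528.490) = 2714.5 m
B–D: √((351.2)² + (-1525.3)²) = √(123341.440 + 2326540.090) = 1565.2 m
B–E: √((842.7)² + (577.6)²) = √(710143.290 + 333621.760) = 1021.6 m
C–D: √((-1897.3)² + (-4.6)²) = √(3599747.290 + 21.160) = 1897.3 m
C–E: √((-1405.8)² + (2098.3)²) = √(1976273.640 + 4402862.890) = 2525.7 m
D–E: √((491.5)² + (2102.9)²) = √(241572.250 + 4422188.410) = 2159.6 m
Closest pair: A–D at 688.6 m.

A and D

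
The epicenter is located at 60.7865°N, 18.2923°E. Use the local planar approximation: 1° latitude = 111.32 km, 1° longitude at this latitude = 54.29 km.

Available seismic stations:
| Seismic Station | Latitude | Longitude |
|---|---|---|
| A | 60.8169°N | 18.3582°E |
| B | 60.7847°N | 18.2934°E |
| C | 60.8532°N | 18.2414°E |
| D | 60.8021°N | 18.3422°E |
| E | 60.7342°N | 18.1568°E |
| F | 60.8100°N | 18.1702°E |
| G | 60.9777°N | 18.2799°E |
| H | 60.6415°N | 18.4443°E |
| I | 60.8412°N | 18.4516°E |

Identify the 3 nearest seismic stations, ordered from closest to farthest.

Distances from 60.7865°N, 18.2923°E:
A: √((0.0304·111.32)² + (0.0659·54.29)²) = √(11.452322 + 12.800016) = 4.9247 km
B: √((-0.0018·111.32)² + (0.0011·54.29)²) = √(0.040151 + 0.003566) = 0.2091 km
C: √((0.0667·111.32)² + (-0.0509·54.29)²) = √(55.131278 + 7.636164) = 7.9226 km
D: √((0.0156·111.32)² + (0.0499·54.29)²) = √(3.015752 + 7.339066) = 3.2179 km
E: √((-0.0523·111.32)² + (-0.1355·54.29)²) = √(33.896103 + 54.115076) = 9.3814 km
F: √((0.0235·111.32)² + (-0.1221·54.29)²) = √(6.843561 + 43.941109) = 7.1263 km
G: √((0.1912·111.32)² + (-0.0124·54.29)²) = √(453.025002 + 0.453193) = 21.2950 km
H: √((-0.1450·111.32)² + (0.1520·54.29)²) = √(260.544794 + 68.096824) = 18.1285 km
I: √((0.0547·111.32)² + (0.1593·54.29)²) = √(37.078405 + 74.794771) = 10.5770 km
Sorted: B (0.2091 km) < D (3.2179 km) < A (4.9247 km) < F (7.1263 km) < C (7.9226 km) < …

B, D, A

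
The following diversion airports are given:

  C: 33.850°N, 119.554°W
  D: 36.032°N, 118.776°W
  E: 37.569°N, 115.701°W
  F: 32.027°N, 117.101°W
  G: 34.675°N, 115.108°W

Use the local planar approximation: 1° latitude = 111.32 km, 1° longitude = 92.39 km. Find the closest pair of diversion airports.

C and D

Pairwise distances:
C–D: 253.312 km
C–E: 546.000 km
C–F: 304.213 km
C–G: 420.907 km
D–E: 331.643 km
D–F: 471.931 km
D–G: 371.030 km
E–F: 630.349 km
E–G: 326.785 km
F–G: 347.559 km
Closest pair: C–D at 253.312 km.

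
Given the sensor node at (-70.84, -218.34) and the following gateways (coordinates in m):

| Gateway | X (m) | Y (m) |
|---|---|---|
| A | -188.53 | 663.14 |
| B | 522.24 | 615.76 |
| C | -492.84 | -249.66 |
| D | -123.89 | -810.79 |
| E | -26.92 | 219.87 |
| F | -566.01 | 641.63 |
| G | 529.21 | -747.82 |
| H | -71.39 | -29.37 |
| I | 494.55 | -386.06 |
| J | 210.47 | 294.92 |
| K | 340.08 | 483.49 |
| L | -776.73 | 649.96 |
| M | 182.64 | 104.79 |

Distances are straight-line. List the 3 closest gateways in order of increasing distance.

Distances from (-70.84, -218.34):
A: √((-117.69)² + (881.48)²) = √(13850.9361 + 777006.9904) = 889.30 m
B: √((593.08)² + (834.10)²) = √(351743.8864 + 695722.8100) = 1023.46 m
C: √((-422.00)² + (-31.32)²) = √(178084.0000 + 980.9424) = 423.16 m
D: √((-53.05)² + (-592.45)²) = √(2814.3025 + 350997.0025) = 594.82 m
E: √((43.92)² + (438.21)²) = √(1928.9664 + 192028.0041) = 440.41 m
F: √((-495.17)² + (859.97)²) = √(245193.3289 + 739548.4009) = 992.34 m
G: √((600.05)² + (-529.48)²) = √(360060.0025 + 280349.0704) = 800.26 m
H: √((-0.55)² + (188.97)²) = √(0.3025 + 35709.6609) = 188.97 m
I: √((565.39)² + (-167.72)²) = √(319665.8521 + 28129.9984) = 589.74 m
J: √((281.31)² + (513.26)²) = √(79135.3161 + 263435.8276) = 585.30 m
K: √((410.92)² + (701.83)²) = √(168855.2464 + 492565.3489) = 813.28 m
L: √((-705.89)² + (868.30)²) = √(498280.6921 + 753944.8900) = 1119.03 m
M: √((253.48)² + (323.13)²) = √(64252.1104 + 104412.9969) = 410.69 m
Sorted: H (188.97 m) < M (410.69 m) < C (423.16 m) < E (440.41 m) < J (585.30 m) < …

H, M, C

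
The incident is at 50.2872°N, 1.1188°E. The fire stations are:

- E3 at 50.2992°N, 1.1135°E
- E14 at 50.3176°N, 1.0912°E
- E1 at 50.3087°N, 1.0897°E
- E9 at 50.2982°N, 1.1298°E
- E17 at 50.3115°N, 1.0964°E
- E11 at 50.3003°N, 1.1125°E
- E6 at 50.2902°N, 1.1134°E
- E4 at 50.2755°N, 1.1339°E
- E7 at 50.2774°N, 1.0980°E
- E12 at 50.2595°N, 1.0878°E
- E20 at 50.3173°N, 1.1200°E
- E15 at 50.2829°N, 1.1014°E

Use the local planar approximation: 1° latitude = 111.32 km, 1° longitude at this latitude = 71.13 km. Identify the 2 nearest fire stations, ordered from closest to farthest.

E6, E15

Distances from 50.2872°N, 1.1188°E:
E3: 1.3880 km
E14: 3.9123 km
E1: 3.1643 km
E9: 1.4532 km
E17: 3.1394 km
E11: 1.5256 km
E6: 0.5090 km
E4: 1.6882 km
E7: 1.8382 km
E12: 3.7908 km
E20: 3.3518 km
E15: 1.3270 km
Sorted: E6 (0.5090 km) < E15 (1.3270 km) < E3 (1.3880 km) < E9 (1.4532 km) < …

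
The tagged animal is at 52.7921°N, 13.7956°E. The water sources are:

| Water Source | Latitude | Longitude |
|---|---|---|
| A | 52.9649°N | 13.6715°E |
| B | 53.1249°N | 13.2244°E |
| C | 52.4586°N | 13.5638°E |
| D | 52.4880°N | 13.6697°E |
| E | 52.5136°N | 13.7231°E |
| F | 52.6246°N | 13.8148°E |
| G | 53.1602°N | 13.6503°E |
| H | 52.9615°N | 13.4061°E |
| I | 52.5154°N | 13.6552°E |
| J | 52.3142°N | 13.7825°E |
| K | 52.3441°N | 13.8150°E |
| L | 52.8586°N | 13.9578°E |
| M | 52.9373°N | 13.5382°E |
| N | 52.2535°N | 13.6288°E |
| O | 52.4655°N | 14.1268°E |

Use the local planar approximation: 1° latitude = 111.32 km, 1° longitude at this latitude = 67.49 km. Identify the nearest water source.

Distances from 52.7921°N, 13.7956°E:
A: √((0.1728·111.32)² + (-0.1241·67.49)²) = √(370.027389 + 70.149151) = 20.9804 km
B: √((0.3328·111.32)² + (-0.5712·67.49)²) = √(1372.502141 + 1486.124705) = 53.4661 km
C: √((-0.3335·111.32)² + (-0.2318·67.49)²) = √(1378.281960 + 244.740430) = 40.2868 km
D: √((-0.3041·111.32)² + (-0.1259·67.49)²) = √(1145.985798 + 72.198856) = 34.9025 km
E: √((-0.2785·111.32)² + (-0.0725·67.49)²) = √(961.162447 + 23.941694) = 31.3864 km
F: √((-0.1675·111.32)² + (0.0192·67.49)²) = √(347.677045 + 1.679118) = 18.6911 km
G: √((0.3681·111.32)² + (-0.1453·67.49)²) = √(1679.105678 + 96.163461) = 42.1339 km
H: √((0.1694·111.32)² + (-0.3895·67.49)²) = √(355.609379 + 691.025033) = 32.3517 km
I: √((-0.2767·111.32)² + (-0.1404·67.49)²) = √(948.778235 + 89.786920) = 32.2268 km
J: √((-0.4779·111.32)² + (-0.0131·67.49)²) = √(2830.221699 + 0.781666) = 53.2072 km
K: √((-0.4480·111.32)² + (0.0194·67.49)²) = √(2487.152548 + 1.714282) = 49.8885 km
L: √((0.0665·111.32)² + (0.1622·67.49)²) = √(54.801152 + 119.834138) = 13.2150 km
M: √((0.1452·111.32)² + (-0.2574·67.49)²) = √(261.264034 + 301.783813) = 23.7286 km
N: √((-0.5386·111.32)² + (-0.1668·67.49)²) = √(3594.836093 + 126.727524) = 61.0046 km
O: √((-0.3266·111.32)² + (0.3312·67.49)²) = √(1321.839593 + 499.642661) = 42.6788 km
Minimum: L at 13.2150 km.

L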